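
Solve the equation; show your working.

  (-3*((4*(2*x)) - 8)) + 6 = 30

Step 1. [(-3*((4*(2*x)) - 8)) + 6 = 30] subtract 6: x sits inside (… + 6). So sub: -3*((4*(2*x)) - 8) = 24.
Step 2. [-3*((4*(2*x)) - 8) = 24] leading coefficient -3: divide by -3 ⇒ div: (4*(2*x)) - 8 = -8.
Step 3. [(4*(2*x)) - 8 = -8] the outer -8 inverts by adding 8. So sub: 4*(2*x) = 0.
Step 4. [4*(2*x) = 0] 4·(inner) — divide through by 4. So div: 2*x = 0.
Step 5. [2*x = 0] LHS = 2·(…); ÷2 both sides, so div: x = 0.

Answer: x ∈ {0}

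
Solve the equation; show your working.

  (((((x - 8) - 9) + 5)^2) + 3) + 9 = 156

Step 1. [(((((x - 8) - 9) + 5)^2) + 3) + 9 = 156] subtract 9: x sits inside (… + 9), so sub: ((((x - 8) - 9) + 5)^2) + 3 = 147.
Step 2. [((((x - 8) - 9) + 5)^2) + 3 = 147] +3 is outermost — subtract 3 both sides. So sub: (((x - 8) - 9) + 5)^2 = 144.
Step 3. [(((x - 8) - 9) + 5)^2 = 144] 144 ≥ 0, LHS is (·)² — take ±√, so sqrt: ((x - 8) - 9) + 5 = 12 or -12.
Step 4. [((x - 8) - 9) + 5 = 12 or -12] 5 comes off first (subtract 5), so sub: (x - 8) - 9 = 7 or -17.
Step 5. [(x - 8) - 9 = 7 or -17] the outer -9 inverts by adding 9 ⇒ sub: x - 8 = 16 or -8.
Step 6. [x - 8 = 16 or -8] 8 comes off first (add 8) ⇒ sub: x = 24 or 0.

Answer: x ∈ {0, 24}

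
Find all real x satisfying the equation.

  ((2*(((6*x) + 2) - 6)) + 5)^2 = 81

Step 1. [((2*(((6*x) + 2) - 6)) + 5)^2 = 81] LHS squared, RHS 81 ≥ 0: apply √ (±), so sqrt: (2*(((6*x) + 2) - 6)) + 5 = 9 or -9.
Step 2. [(2*(((6*x) + 2) - 6)) + 5 = 9 or -9] 5 comes off first (subtract 5), so sub: 2*(((6*x) + 2) - 6) = 4 or -14.
Step 3. [2*(((6*x) + 2) - 6) = 4 or -14] 2·(inner) — divide through by 2, so div: ((6*x) + 2) - 6 = 2 or -7.
Step 4. [((6*x) + 2) - 6 = 2 or -7] peel the -6: add 6 from each side. So sub: (6*x) + 2 = 8 or -1.
Step 5. [(6*x) + 2 = 8 or -1] +2 is outermost — subtract 2 both sides ⇒ sub: 6*x = 6 or -3.
Step 6. [6*x = 6 or -3] leading coefficient 6: divide by 6 ⇒ div: x = 1 or -1/2.

Answer: x ∈ {-1/2, 1}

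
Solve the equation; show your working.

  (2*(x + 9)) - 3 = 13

Step 1. [(2*(x + 9)) - 3 = 13] add 3: x sits inside (… - 3), so sub: 2*(x + 9) = 16.
Step 2. [2*(x + 9) = 16] 2 out front; divide by 2 ⇒ div: x + 9 = 8.
Step 3. [x + 9 = 8] the outer +9 inverts by subtracting 9. So sub: x = -1.

Answer: x ∈ {-1}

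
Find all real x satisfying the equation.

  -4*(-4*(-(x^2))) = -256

Step 1. [-4*(-4*(-(x^2))) = -256] -4 out front; divide by -4, so div: -4*(-(x^2)) = 64.
Step 2. [-4*(-(x^2)) = 64] -4·(inner) — divide through by -4 ⇒ div: -(x^2) = -16.
Step 3. [-(x^2) = -16] flip signs both sides. So neg: x^2 = 16.
Step 4. [x^2 = 16] √ both sides: 16 ≥ 0 gives two branches. So sqrt: x = 4 or -4.

Answer: x ∈ {-4, 4}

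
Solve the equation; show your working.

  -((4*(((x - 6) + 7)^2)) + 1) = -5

Step 1. [-((4*(((x - 6) + 7)^2)) + 1) = -5] leading − — multiply by −1. So neg: (4*(((x - 6) + 7)^2)) + 1 = 5.
Step 2. [(4*(((x - 6) + 7)^2)) + 1 = 5] peel the +1: subtract 1 from each side ⇒ sub: 4*(((x - 6) + 7)^2) = 4.
Step 3. [4*(((x - 6) + 7)^2) = 4] divide by the outer 4, so div: ((x - 6) + 7)^2 = 1.
Step 4. [((x - 6) + 7)^2 = 1] √ both sides: 1 ≥ 0 gives two branches ⇒ sqrt: (x - 6) + 7 = 1 or -1.
Step 5. [(x - 6) + 7 = 1 or -1] +7 is outermost — subtract 7 both sides, so sub: x - 6 = -6 or -8.
Step 6. [x - 6 = -6 or -8] 6 comes off first (add 6), so sub: x = 0 or -2.

Answer: x ∈ {-2, 0}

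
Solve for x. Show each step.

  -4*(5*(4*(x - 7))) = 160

Step 1. [-4*(5*(4*(x - 7))) = 160] leading coefficient -4: divide by -4, so div: 5*(4*(x - 7)) = -40.
Step 2. [5*(4*(x - 7)) = -40] LHS = 5·(…); ÷5 both sides, so div: 4*(x - 7) = -8.
Step 3. [4*(x - 7) = -8] divide by the outer 4 ⇒ div: x - 7 = -2.
Step 4. [x - 7 = -2] peel the -7: add 7 from each side. So sub: x = 5.

Answer: x ∈ {5}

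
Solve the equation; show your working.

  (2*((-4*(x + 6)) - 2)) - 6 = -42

Step 1. [(2*((-4*(x + 6)) - 2)) - 6 = -42] 2 | LHS and 2 | -42: pull 2 out, so factor: ((-4*(x + 6)) - 2) - 3 = -21.
Step 2. [((-4*(x + 6)) - 2) - 3 = -21] -3 is outermost — add 3 both sides ⇒ sub: (-4*(x + 6)) - 2 = -18.
Step 3. [(-4*(x + 6)) - 2 = -18] add 2: x sits inside (… - 2) ⇒ sub: -4*(x + 6) = -16.
Step 4. [-4*(x + 6) = -16] -4 out front; divide by -4. So div: x + 6 = 4.
Step 5. [x + 6 = 4] subtract 6: x sits inside (… + 6). So sub: x = -2.

Answer: x ∈ {-2}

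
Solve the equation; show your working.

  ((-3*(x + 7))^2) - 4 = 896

Step 1. [((-3*(x + 7))^2) - 4 = 896] add 4: x sits inside (… - 4). So sub: (-3*(x + 7))^2 = 900.
Step 2. [(-3*(x + 7))^2 = 900] √ both sides: 900 ≥ 0 gives two branches. So sqrt: -3*(x + 7) = 30 or -30.
Step 3. [-3*(x + 7) = 30 or -30] divide by the outer -3 ⇒ div: x + 7 = -10 or 10.
Step 4. [x + 7 = -10 or 10] the outer +7 inverts by subtracting 7 ⇒ sub: x = -17 or 3.

Answer: x ∈ {-17, 3}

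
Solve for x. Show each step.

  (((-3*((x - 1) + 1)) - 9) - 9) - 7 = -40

Step 1. [(((-3*((x - 1) + 1)) - 9) - 9) - 7 = -40] peel the -7: add 7 from each side, so sub: ((-3*((x - 1) + 1)) - 9) - 9 = -33.
Step 2. [((-3*((x - 1) + 1)) - 9) - 9 = -33] 9 comes off first (add 9), so sub: (-3*((x - 1) + 1)) - 9 = -24.
Step 3. [(-3*((x - 1) + 1)) - 9 = -24] -3 | LHS and -3 | -24: pull -3 out. So factor: ((x - 1) + 1) + 3 = 8.
Step 4. [((x - 1) + 1) + 3 = 8] +3 is outermost — subtract 3 both sides, so sub: (x - 1) + 1 = 5.
Step 5. [(x - 1) + 1 = 5] peel the +1: subtract 1 from each side. So sub: x - 1 = 4.
Step 6. [x - 1 = 4] add 1: x sits inside (… - 1). So sub: x = 5.

Answer: x ∈ {5}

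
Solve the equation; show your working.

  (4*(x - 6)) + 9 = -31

Step 1. [(4*(x - 6)) + 9 = -31] peel the +9: subtract 9 from each side, so sub: 4*(x - 6) = -40.
Step 2. [4*(x - 6) = -40] LHS = 4·(…); ÷4 both sides ⇒ div: x - 6 = -10.
Step 3. [x - 6 = -10] peel the -6: add 6 from each side. So sub: x = -4.

Answer: x ∈ {-4}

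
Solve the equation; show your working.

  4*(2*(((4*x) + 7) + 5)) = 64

Step 1. [4*(2*(((4*x) + 7) + 5)) = 64] 4·(inner) — divide through by 4 ⇒ div: 2*(((4*x) + 7) + 5) = 16.
Step 2. [2*(((4*x) + 7) + 5) = 16] divide by the outer 2, so div: ((4*x) + 7) + 5 = 8.
Step 3. [((4*x) + 7) + 5 = 8] 5 comes off first (subtract 5) ⇒ sub: (4*x) + 7 = 3.
Step 4. [(4*x) + 7 = 3] +7 is outermost — subtract 7 both sides ⇒ sub: 4*x = -4.
Step 5. [4*x = -4] LHS = 4·(…); ÷4 both sides, so div: x = -1.

Answer: x ∈ {-1}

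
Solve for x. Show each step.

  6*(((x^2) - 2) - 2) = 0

Step 1. [6*(((x^2) - 2) - 2) = 0] 6·(inner) — divide through by 6 ⇒ div: ((x^2) - 2) - 2 = 0.
Step 2. [((x^2) - 2) - 2 = 0] peel the -2: add 2 from each side ⇒ sub: (x^2) - 2 = 2.
Step 3. [(x^2) - 2 = 2] 2 comes off first (add 2) ⇒ sub: x^2 = 4.
Step 4. [x^2 = 4] √ both sides: 4 ≥ 0 gives two branches. So sqrt: x = 2 or -2.

Answer: x ∈ {-2, 2}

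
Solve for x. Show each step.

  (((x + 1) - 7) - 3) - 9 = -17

Step 1. [(((x + 1) - 7) - 3) - 9 = -17] peel the -9: add 9 from each side. So sub: ((x + 1) - 7) - 3 = -8.
Step 2. [((x + 1) - 7) - 3 = -8] -3 is outermost — add 3 both sides. So sub: (x + 1) - 7 = -5.
Step 3. [(x + 1) - 7 = -5] add 7: x sits inside (… - 7). So sub: x + 1 = 2.
Step 4. [x + 1 = 2] subtract 1: x sits inside (… + 1) ⇒ sub: x = 1.

Answer: x ∈ {1}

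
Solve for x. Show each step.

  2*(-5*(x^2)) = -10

Step 1. [2*(-5*(x^2)) = -10] LHS = 2·(…); ÷2 both sides. So div: -5*(x^2) = -5.
Step 2. [-5*(x^2) = -5] divide by the outer -5. So div: x^2 = 1.
Step 3. [x^2 = 1] √ both sides: 1 ≥ 0 gives two branches ⇒ sqrt: x = 1 or -1.

Answer: x ∈ {-1, 1}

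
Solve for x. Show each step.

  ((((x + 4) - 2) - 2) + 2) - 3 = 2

Step 1. [((((x + 4) - 2) - 2) + 2) - 3 = 2] add 3: x sits inside (… - 3), so sub: (((x + 4) - 2) - 2) + 2 = 5.
Step 2. [(((x + 4) - 2) - 2) + 2 = 5] peel the +2: subtract 2 from each side, so sub: ((x + 4) - 2) - 2 = 3.
Step 3. [((x + 4) - 2) - 2 = 3] the outer -2 inverts by adding 2 ⇒ sub: (x + 4) - 2 = 5.
Step 4. [(x + 4) - 2 = 5] peel the -2: add 2 from each side. So sub: x + 4 = 7.
Step 5. [x + 4 = 7] subtract 4: x sits inside (… + 4). So sub: x = 3.

Answer: x ∈ {3}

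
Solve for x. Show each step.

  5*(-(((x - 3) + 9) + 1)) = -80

Step 1. [5*(-(((x - 3) + 9) + 1)) = -80] leading coefficient 5: divide by 5, so div: -(((x - 3) + 9) + 1) = -16.
Step 2. [-(((x - 3) + 9) + 1) = -16] flip signs both sides, so neg: ((x - 3) + 9) + 1 = 16.
Step 3. [((x - 3) + 9) + 1 = 16] subtract 1: x sits inside (… + 1) ⇒ sub: (x - 3) + 9 = 15.
Step 4. [(x - 3) + 9 = 15] 9 comes off first (subtract 9) ⇒ sub: x - 3 = 6.
Step 5. [x - 3 = 6] peel the -3: add 3 from each side, so sub: x = 9.

Answer: x ∈ {9}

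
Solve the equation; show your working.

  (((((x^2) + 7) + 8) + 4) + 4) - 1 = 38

Step 1. [(((((x^2) + 7) + 8) + 4) + 4) - 1 = 38] peel the -1: add 1 from each side, so sub: ((((x^2) + 7) + 8) + 4) + 4 = 39.
Step 2. [((((x^2) + 7) + 8) + 4) + 4 = 39] subtract 4: x sits inside (… + 4) ⇒ sub: (((x^2) + 7) + 8) + 4 = 35.
Step 3. [(((x^2) + 7) + 8) + 4 = 35] peel the +4: subtract 4 from each side. So sub: ((x^2) + 7) + 8 = 31.
Step 4. [((x^2) + 7) + 8 = 31] 8 comes off first (subtract 8) ⇒ sub: (x^2) + 7 = 23.
Step 5. [(x^2) + 7 = 23] 7 comes off first (subtract 7) ⇒ sub: x^2 = 16.
Step 6. [x^2 = 16] √ both sides: 16 ≥ 0 gives two branches, so sqrt: x = 4 or -4.

Answer: x ∈ {-4, 4}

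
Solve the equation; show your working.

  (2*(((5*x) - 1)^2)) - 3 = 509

Step 1. [(2*(((5*x) - 1)^2)) - 3 = 509] 3 comes off first (add 3), so sub: 2*(((5*x) - 1)^2) = 512.
Step 2. [2*(((5*x) - 1)^2) = 512] LHS = 2·(…); ÷2 both sides. So div: ((5*x) - 1)^2 = 256.
Step 3. [((5*x) - 1)^2 = 256] LHS squared, RHS 256 ≥ 0: apply √ (±). So sqrt: (5*x) - 1 = 16 or -16.
Step 4. [(5*x) - 1 = 16 or -16] the outer -1 inverts by adding 1, so sub: 5*x = 17 or -15.
Step 5. [5*x = 17 or -15] leading coefficient 5: divide by 5, so div: x = 17/5 or -3.

Answer: x ∈ {-3, 17/5}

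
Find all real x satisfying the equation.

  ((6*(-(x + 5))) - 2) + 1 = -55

Step 1. [((6*(-(x + 5))) - 2) + 1 = -55] +1 is outermost — subtract 1 both sides ⇒ sub: (6*(-(x + 5))) - 2 = -56.
Step 2. [(6*(-(x + 5))) - 2 = -56] peel the -2: add 2 from each side ⇒ sub: 6*(-(x + 5)) = -54.
Step 3. [6*(-(x + 5)) = -54] 6 out front; divide by 6. So div: -(x + 5) = -9.
Step 4. [-(x + 5) = -9] LHS negated; negate both sides ⇒ neg: x + 5 = 9.
Step 5. [x + 5 = 9] peel the +5: subtract 5 from each side ⇒ sub: x = 4.

Answer: x ∈ {4}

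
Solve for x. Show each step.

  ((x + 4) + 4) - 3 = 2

Step 1. [((x + 4) + 4) - 3 = 2] add 3: x sits inside (… - 3). So sub: (x + 4) + 4 = 5.
Step 2. [(x + 4) + 4 = 5] 4 comes off first (subtract 4). So sub: x + 4 = 1.
Step 3. [x + 4 = 1] subtract 4: x sits inside (… + 4) ⇒ sub: x = -3.

Answer: x ∈ {-3}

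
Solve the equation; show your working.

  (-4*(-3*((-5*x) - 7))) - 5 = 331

Step 1. [(-4*(-3*((-5*x) - 7))) - 5 = 331] add 5: x sits inside (… - 5). So sub: -4*(-3*((-5*x) - 7)) = 336.
Step 2. [-4*(-3*((-5*x) - 7)) = 336] LHS = -4·(…); ÷-4 both sides ⇒ div: -3*((-5*x) - 7) = -84.
Step 3. [-3*((-5*x) - 7) = -84] leading coefficient -3: divide by -3, so div: (-5*x) - 7 = 28.
Step 4. [(-5*x) - 7 = 28] -7 is outermost — add 7 both sides ⇒ sub: -5*x = 35.
Step 5. [-5*x = 35] -5 out front; divide by -5 ⇒ div: x = -7.

Answer: x ∈ {-7}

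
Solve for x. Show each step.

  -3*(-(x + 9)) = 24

Step 1. [-3*(-(x + 9)) = 24] -3·(inner) — divide through by -3, so div: -(x + 9) = -8.
Step 2. [-(x + 9) = -8] leading − — multiply by −1. So neg: x + 9 = 8.
Step 3. [x + 9 = 8] the outer +9 inverts by subtracting 9. So sub: x = -1.

Answer: x ∈ {-1}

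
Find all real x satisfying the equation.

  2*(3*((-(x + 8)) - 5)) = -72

Step 1. [2*(3*((-(x + 8)) - 5)) = -72] 2·(inner) — divide through by 2. So div: 3*((-(x + 8)) - 5) = -36.
Step 2. [3*((-(x + 8)) - 5) = -36] 3 out front; divide by 3, so div: (-(x + 8)) - 5 = -12.
Step 3. [(-(x + 8)) - 5 = -12] 5 comes off first (add 5), so sub: -(x + 8) = -7.
Step 4. [-(x + 8) = -7] leading − — multiply by −1, so neg: x + 8 = 7.
Step 5. [x + 8 = 7] subtract 8: x sits inside (… + 8), so sub: x = -1.

Answer: x ∈ {-1}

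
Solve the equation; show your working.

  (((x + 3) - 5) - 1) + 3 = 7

Step 1. [(((x + 3) - 5) - 1) + 3 = 7] +3 is outermost — subtract 3 both sides ⇒ sub: ((x + 3) - 5) - 1 = 4.
Step 2. [((x + 3) - 5) - 1 = 4] the outer -1 inverts by adding 1 ⇒ sub: (x + 3) - 5 = 5.
Step 3. [(x + 3) - 5 = 5] peel the -5: add 5 from each side, so sub: x + 3 = 10.
Step 4. [x + 3 = 10] the outer +3 inverts by subtracting 3 ⇒ sub: x = 7.

Answer: x ∈ {7}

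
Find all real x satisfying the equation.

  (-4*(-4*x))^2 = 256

Step 1. [(-4*(-4*x))^2 = 256] 256 ≥ 0, LHS is (·)² — take ±√ ⇒ sqrt: -4*(-4*x) = 16 or -16.
Step 2. [-4*(-4*x) = 16 or -16] leading coefficient -4: divide by -4, so div: -4*x = -4 or 4.
Step 3. [-4*x = -4 or 4] divide by the outer -4 ⇒ div: x = 1 or -1.

Answer: x ∈ {-1, 1}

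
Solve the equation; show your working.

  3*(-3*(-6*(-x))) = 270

Step 1. [3*(-3*(-6*(-x))) = 270] leading coefficient 3: divide by 3. So div: -3*(-6*(-x)) = 90.
Step 2. [-3*(-6*(-x)) = 90] leading coefficient -3: divide by -3, so div: -6*(-x) = -30.
Step 3. [-6*(-x) = -30] -6 out front; divide by -6 ⇒ div: -x = 5.
Step 4. [-x = 5] LHS negated; negate both sides. So neg: x = -5.

Answer: x ∈ {-5}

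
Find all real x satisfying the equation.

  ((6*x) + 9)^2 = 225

Step 1. [((6*x) + 9)^2 = 225] 225 ≥ 0, LHS is (·)² — take ±√, so sqrt: (6*x) + 9 = 15 or -15.
Step 2. [(6*x) + 9 = 15 or -15] +9 is outermost — subtract 9 both sides, so sub: 6*x = 6 or -24.
Step 3. [6*x = 6 or -24] 6·(inner) — divide through by 6. So div: x = 1 or -4.

Answer: x ∈ {-4, 1}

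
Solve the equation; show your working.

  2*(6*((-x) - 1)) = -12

Step 1. [2*(6*((-x) - 1)) = -12] divide by the outer 2, so div: 6*((-x) - 1) = -6.
Step 2. [6*((-x) - 1) = -6] 6·(inner) — divide through by 6 ⇒ div: (-x) - 1 = -1.
Step 3. [(-x) - 1 = -1] -1 is outermost — add 1 both sides. So sub: -x = 0.
Step 4. [-x = 0] leading − — multiply by −1. So neg: x = 0.

Answer: x ∈ {0}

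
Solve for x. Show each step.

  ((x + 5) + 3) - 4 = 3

Step 1. [((x + 5) + 3) - 4 = 3] -4 is outermost — add 4 both sides ⇒ sub: (x + 5) + 3 = 7.
Step 2. [(x + 5) + 3 = 7] the outer +3 inverts by subtracting 3. So sub: x + 5 = 4.
Step 3. [x + 5 = 4] the outer +5 inverts by subtracting 5. So sub: x = -1.

Answer: x ∈ {-1}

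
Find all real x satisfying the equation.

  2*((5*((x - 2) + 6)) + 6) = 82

Step 1. [2*((5*((x - 2) + 6)) + 6) = 82] leading coefficient 2: divide by 2. So div: (5*((x - 2) + 6)) + 6 = 41.
Step 2. [(5*((x - 2) + 6)) + 6 = 41] peel the +6: subtract 6 from each side ⇒ sub: 5*((x - 2) + 6) = 35.
Step 3. [5*((x - 2) + 6) = 35] divide by the outer 5, so div: (x - 2) + 6 = 7.
Step 4. [(x - 2) + 6 = 7] subtract 6: x sits inside (… + 6), so sub: x - 2 = 1.
Step 5. [x - 2 = 1] the outer -2 inverts by adding 2. So sub: x = 3.

Answer: x ∈ {3}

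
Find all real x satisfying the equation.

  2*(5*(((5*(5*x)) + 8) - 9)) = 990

Step 1. [2*(5*(((5*(5*x)) + 8) - 9)) = 990] LHS = 2·(…); ÷2 both sides ⇒ div: 5*(((5*(5*x)) + 8) - 9) = 495.
Step 2. [5*(((5*(5*x)) + 8) - 9) = 495] leading coefficient 5: divide by 5 ⇒ div: ((5*(5*x)) + 8) - 9 = 99.
Step 3. [((5*(5*x)) + 8) - 9 = 99] the outer -9 inverts by adding 9, so sub: (5*(5*x)) + 8 = 108.
Step 4. [(5*(5*x)) + 8 = 108] +8 is outermost — subtract 8 both sides. So sub: 5*(5*x) = 100.
Step 5. [5*(5*x) = 100] leading coefficient 5: divide by 5, so div: 5*x = 20.
Step 6. [5*x = 20] LHS = 5·(…); ÷5 both sides, so div: x = 4.

Answer: x ∈ {4}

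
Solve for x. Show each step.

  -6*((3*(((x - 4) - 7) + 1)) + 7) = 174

Step 1. [-6*((3*(((x - 4) - 7) + 1)) + 7) = 174] LHS = -6·(…); ÷-6 both sides, so div: (3*(((x - 4) - 7) + 1)) + 7 = -29.
Step 2. [(3*(((x - 4) - 7) + 1)) + 7 = -29] peel the +7: subtract 7 from each side ⇒ sub: 3*(((x - 4) - 7) + 1) = -36.
Step 3. [3*(((x - 4) - 7) + 1) = -36] divide by the outer 3. So div: ((x - 4) - 7) + 1 = -12.
Step 4. [((x - 4) - 7) + 1 = -12] peel the +1: subtract 1 from each side, so sub: (x - 4) - 7 = -13.
Step 5. [(x - 4) - 7 = -13] -7 is outermost — add 7 both sides, so sub: x - 4 = -6.
Step 6. [x - 4 = -6] -4 is outermost — add 4 both sides. So sub: x = -2.

Answer: x ∈ {-2}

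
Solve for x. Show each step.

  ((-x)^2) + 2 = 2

Step 1. [((-x)^2) + 2 = 2] 2 comes off first (subtract 2). So sub: (-x)^2 = 0.
Step 2. [(-x)^2 = 0] LHS squared, RHS 0 ≥ 0: apply √ (±), so sqrt: -x = 0.
Step 3. [-x = 0] leading − — multiply by −1, so neg: x = 0.

Answer: x ∈ {0}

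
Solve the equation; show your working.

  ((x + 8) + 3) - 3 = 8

Step 1. [((x + 8) + 3) - 3 = 8] the outer -3 inverts by adding 3, so sub: (x + 8) + 3 = 11.
Step 2. [(x + 8) + 3 = 11] subtract 3: x sits inside (… + 3), so sub: x + 8 = 8.
Step 3. [x + 8 = 8] the outer +8 inverts by subtracting 8. So sub: x = 0.

Answer: x ∈ {0}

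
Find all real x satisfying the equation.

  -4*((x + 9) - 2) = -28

Step 1. [-4*((x + 9) - 2) = -28] -4 out front; divide by -4, so div: (x + 9) - 2 = 7.
Step 2. [(x + 9) - 2 = 7] -2 is outermost — add 2 both sides, so sub: x + 9 = 9.
Step 3. [x + 9 = 9] 9 comes off first (subtract 9) ⇒ sub: x = 0.

Answer: x ∈ {0}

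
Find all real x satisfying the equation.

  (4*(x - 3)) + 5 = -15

Step 1. [(4*(x - 3)) + 5 = -15] peel the +5: subtract 5 from each side. So sub: 4*(x - 3) = -20.
Step 2. [4*(x - 3) = -20] leading coefficient 4: divide by 4 ⇒ div: x - 3 = -5.
Step 3. [x - 3 = -5] -3 is outermost — add 3 both sides, so sub: x = -2.

Answer: x ∈ {-2}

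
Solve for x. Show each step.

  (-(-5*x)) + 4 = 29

Step 1. [(-(-5*x)) + 4 = 29] 4 comes off first (subtract 4). So sub: -(-5*x) = 25.
Step 2. [-(-5*x) = 25] flip signs both sides ⇒ neg: -5*x = -25.
Step 3. [-5*x = -25] LHS = -5·(…); ÷-5 both sides. So div: x = 5.

Answer: x ∈ {5}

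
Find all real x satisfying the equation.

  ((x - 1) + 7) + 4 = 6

Step 1. [((x - 1) + 7) + 4 = 6] 4 comes off first (subtract 4). So sub: (x - 1) + 7 = 2.
Step 2. [(x - 1) + 7 = 2] subtract 7: x sits inside (… + 7), so sub: x - 1 = -5.
Step 3. [x - 1 = -5] 1 comes off first (add 1) ⇒ sub: x = -4.

Answer: x ∈ {-4}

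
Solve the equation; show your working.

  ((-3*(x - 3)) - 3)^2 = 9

Step 1. [((-3*(x - 3)) - 3)^2 = 9] 9 ≥ 0, LHS is (·)² — take ±√ ⇒ sqrt: (-3*(x - 3)) - 3 = 3 or -3.
Step 2. [(-3*(x - 3)) - 3 = 3 or -3] -3 divides every term; factor it out, so factor: (x - 3) + 1 = -1 or 1.
Step 3. [(x - 3) + 1 = -1 or 1] +1 is outermost — subtract 1 both sides ⇒ sub: x - 3 = -2 or 0.
Step 4. [x - 3 = -2 or 0] peel the -3: add 3 from each side ⇒ sub: x = 1 or 3.

Answer: x ∈ {1, 3}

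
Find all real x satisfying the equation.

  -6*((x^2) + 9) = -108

Step 1. [-6*((x^2) + 9) = -108] divide by the outer -6 ⇒ div: (x^2) + 9 = 18.
Step 2. [(x^2) + 9 = 18] peel the +9: subtract 9 from each side, so sub: x^2 = 9.
Step 3. [x^2 = 9] LHS squared, RHS 9 ≥ 0: apply √ (±). So sqrt: x = 3 or -3.

Answer: x ∈ {-3, 3}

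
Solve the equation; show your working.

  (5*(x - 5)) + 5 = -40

Step 1. [(5*(x - 5)) + 5 = -40] common factor 5 (LHS and -40) — divide through ⇒ factor: (x - 5) + 1 = -8.
Step 2. [(x - 5) + 1 = -8] +1 is outermost — subtract 1 both sides. So sub: x - 5 = -9.
Step 3. [x - 5 = -9] peel the -5: add 5 from each side. So sub: x = -4.

Answer: x ∈ {-4}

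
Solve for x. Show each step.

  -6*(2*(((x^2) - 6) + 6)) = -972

Step 1. [-6*(2*(((x^2) - 6) + 6)) = -972] -6·(inner) — divide through by -6 ⇒ div: 2*(((x^2) - 6) + 6) = 162.
Step 2. [2*(((x^2) - 6) + 6) = 162] 2·(inner) — divide through by 2. So div: ((x^2) - 6) + 6 = 81.
Step 3. [((x^2) - 6) + 6 = 81] the outer +6 inverts by subtracting 6. So sub: (x^2) - 6 = 75.
Step 4. [(x^2) - 6 = 75] -6 is outermost — add 6 both sides. So sub: x^2 = 81.
Step 5. [x^2 = 81] LHS squared, RHS 81 ≥ 0: apply √ (±), so sqrt: x = 9 or -9.

Answer: x ∈ {-9, 9}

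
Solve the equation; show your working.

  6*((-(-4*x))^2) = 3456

Step 1. [6*((-(-4*x))^2) = 3456] 6 out front; divide by 6. So div: (-(-4*x))^2 = 576.
Step 2. [(-(-4*x))^2 = 576] 576 ≥ 0, LHS is (·)² — take ±√ ⇒ sqrt: -(-4*x) = 24 or -24.
Step 3. [-(-4*x) = 24 or -24] LHS negated; negate both sides ⇒ neg: -4*x = -24 or 24.
Step 4. [-4*x = -24 or 24] -4 out front; divide by -4. So div: x = 6 or -6.

Answer: x ∈ {-6, 6}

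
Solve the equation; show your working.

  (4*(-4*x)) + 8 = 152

Step 1. [(4*(-4*x)) + 8 = 152] 8 comes off first (subtract 8) ⇒ sub: 4*(-4*x) = 144.
Step 2. [4*(-4*x) = 144] leading coefficient 4: divide by 4. So div: -4*x = 36.
Step 3. [-4*x = 36] divide by the outer -4, so div: x = -9.

Answer: x ∈ {-9}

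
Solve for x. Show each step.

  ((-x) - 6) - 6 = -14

Step 1. [((-x) - 6) - 6 = -14] 6 comes off first (add 6), so sub: (-x) - 6 = -8.
Step 2. [(-x) - 6 = -8] peel the -6: add 6 from each side ⇒ sub: -x = -2.
Step 3. [-x = -2] flip signs both sides, so neg: x = 2.

Answer: x ∈ {2}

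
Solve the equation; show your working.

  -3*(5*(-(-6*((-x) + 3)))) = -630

Step 1. [-3*(5*(-(-6*((-x) + 3)))) = -630] -3·(inner) — divide through by -3. So div: 5*(-(-6*((-x) + 3))) = 210.
Step 2. [5*(-(-6*((-x) + 3))) = 210] divide by the outer 5 ⇒ div: -(-6*((-x) + 3)) = 42.
Step 3. [-(-6*((-x) + 3)) = 42] leading − — multiply by −1. So neg: -6*((-x) + 3) = -42.
Step 4. [-6*((-x) + 3) = -42] leading coefficient -6: divide by -6, so div: (-x) + 3 = 7.
Step 5. [(-x) + 3 = 7] subtract 3: x sits inside (… + 3), so sub: -x = 4.
Step 6. [-x = 4] leading − — multiply by −1. So neg: x = -4.

Answer: x ∈ {-4}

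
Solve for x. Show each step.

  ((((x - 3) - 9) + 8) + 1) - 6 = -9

Step 1. [((((x - 3) - 9) + 8) + 1) - 6 = -9] add 6: x sits inside (… - 6) ⇒ sub: (((x - 3) - 9) + 8) + 1 = -3.
Step 2. [(((x - 3) - 9) + 8) + 1 = -3] subtract 1: x sits inside (… + 1) ⇒ sub: ((x - 3) - 9) + 8 = -4.
Step 3. [((x - 3) - 9) + 8 = -4] subtract 8: x sits inside (… + 8) ⇒ sub: (x - 3) - 9 = -12.
Step 4. [(x - 3) - 9 = -12] 9 comes off first (add 9) ⇒ sub: x - 3 = -3.
Step 5. [x - 3 = -3] peel the -3: add 3 from each side, so sub: x = 0.

Answer: x ∈ {0}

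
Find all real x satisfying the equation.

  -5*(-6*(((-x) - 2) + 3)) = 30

Step 1. [-5*(-6*(((-x) - 2) + 3)) = 30] LHS = -5·(…); ÷-5 both sides. So div: -6*(((-x) - 2) + 3) = -6.
Step 2. [-6*(((-x) - 2) + 3) = -6] divide by the outer -6 ⇒ div: ((-x) - 2) + 3 = 1.
Step 3. [((-x) - 2) + 3 = 1] the outer +3 inverts by subtracting 3 ⇒ sub: (-x) - 2 = -2.
Step 4. [(-x) - 2 = -2] 2 comes off first (add 2), so sub: -x = 0.
Step 5. [-x = 0] leading − — multiply by −1 ⇒ neg: x = 0.

Answer: x ∈ {0}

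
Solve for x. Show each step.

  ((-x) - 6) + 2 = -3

Step 1. [((-x) - 6) + 2 = -3] subtract 2: x sits inside (… + 2) ⇒ sub: (-x) - 6 = -5.
Step 2. [(-x) - 6 = -5] -6 is outermost — add 6 both sides, so sub: -x = 1.
Step 3. [-x = 1] flip signs both sides ⇒ neg: x = -1.

Answer: x ∈ {-1}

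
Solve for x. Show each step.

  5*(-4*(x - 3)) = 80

Step 1. [5*(-4*(x - 3)) = 80] leading coefficient 5: divide by 5 ⇒ div: -4*(x - 3) = 16.
Step 2. [-4*(x - 3) = 16] leading coefficient -4: divide by -4, so div: x - 3 = -4.
Step 3. [x - 3 = -4] peel the -3: add 3 from each side, so sub: x = -1.

Answer: x ∈ {-1}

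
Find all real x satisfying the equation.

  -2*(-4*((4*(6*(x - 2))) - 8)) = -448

Step 1. [-2*(-4*((4*(6*(x - 2))) - 8)) = -448] -2·(inner) — divide through by -2, so div: -4*((4*(6*(x - 2))) - 8) = 224.
Step 2. [-4*((4*(6*(x - 2))) - 8) = 224] divide by the outer -4, so div: (4*(6*(x - 2))) - 8 = -56.
Step 3. [(4*(6*(x - 2))) - 8 = -56] 8 comes off first (add 8), so sub: 4*(6*(x - 2)) = -48.
Step 4. [4*(6*(x - 2)) = -48] divide by the outer 4, so div: 6*(x - 2) = -12.
Step 5. [6*(x - 2) = -12] leading coefficient 6: divide by 6. So div: x - 2 = -2.
Step 6. [x - 2 = -2] peel the -2: add 2 from each side, so sub: x = 0.

Answer: x ∈ {0}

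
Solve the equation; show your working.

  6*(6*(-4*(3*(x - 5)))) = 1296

Step 1. [6*(6*(-4*(3*(x - 5)))) = 1296] 6 out front; divide by 6 ⇒ div: 6*(-4*(3*(x - 5))) = 216.
Step 2. [6*(-4*(3*(x - 5))) = 216] 6·(inner) — divide through by 6. So div: -4*(3*(x - 5)) = 36.
Step 3. [-4*(3*(x - 5)) = 36] -4·(inner) — divide through by -4. So div: 3*(x - 5) = -9.
Step 4. [3*(x - 5) = -9] leading coefficient 3: divide by 3 ⇒ div: x - 5 = -3.
Step 5. [x - 5 = -3] 5 comes off first (add 5) ⇒ sub: x = 2.

Answer: x ∈ {2}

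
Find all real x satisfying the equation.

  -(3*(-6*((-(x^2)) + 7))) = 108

Step 1. [-(3*(-6*((-(x^2)) + 7))) = 108] LHS negated; negate both sides, so neg: 3*(-6*((-(x^2)) + 7)) = -108.
Step 2. [3*(-6*((-(x^2)) + 7)) = -108] leading coefficient 3: divide by 3 ⇒ div: -6*((-(x^2)) + 7) = -36.
Step 3. [-6*((-(x^2)) + 7) = -36] divide by the outer -6. So div: (-(x^2)) + 7 = 6.
Step 4. [(-(x^2)) + 7 = 6] subtract 7: x sits inside (… + 7) ⇒ sub: -(x^2) = -1.
Step 5. [-(x^2) = -1] leading − — multiply by −1, so neg: x^2 = 1.
Step 6. [x^2 = 1] √ both sides: 1 ≥ 0 gives two branches. So sqrt: x = 1 or -1.

Answer: x ∈ {-1, 1}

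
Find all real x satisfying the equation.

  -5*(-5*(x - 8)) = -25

Step 1. [-5*(-5*(x - 8)) = -25] -5·(inner) — divide through by -5, so div: -5*(x - 8) = 5.
Step 2. [-5*(x - 8) = 5] -5·(inner) — divide through by -5 ⇒ div: x - 8 = -1.
Step 3. [x - 8 = -1] peel the -8: add 8 from each side. So sub: x = 7.

Answer: x ∈ {7}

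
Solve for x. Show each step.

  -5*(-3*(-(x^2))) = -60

Step 1. [-5*(-3*(-(x^2))) = -60] leading coefficient -5: divide by -5, so div: -3*(-(x^2)) = 12.
Step 2. [-3*(-(x^2)) = 12] LHS = -3·(…); ÷-3 both sides. So div: -(x^2) = -4.
Step 3. [-(x^2) = -4] LHS negated; negate both sides. So neg: x^2 = 4.
Step 4. [x^2 = 4] √ both sides: 4 ≥ 0 gives two branches, so sqrt: x = 2 or -2.

Answer: x ∈ {-2, 2}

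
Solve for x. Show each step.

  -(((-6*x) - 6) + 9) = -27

Step 1. [-(((-6*x) - 6) + 9) = -27] LHS negated; negate both sides ⇒ neg: ((-6*x) - 6) + 9 = 27.
Step 2. [((-6*x) - 6) + 9 = 27] peel the +9: subtract 9 from each side. So sub: (-6*x) - 6 = 18.
Step 3. [(-6*x) - 6 = 18] the outer -6 inverts by adding 6. So sub: -6*x = 24.
Step 4. [-6*x = 24] -6 out front; divide by -6 ⇒ div: x = -4.

Answer: x ∈ {-4}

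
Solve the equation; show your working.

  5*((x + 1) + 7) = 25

Step 1. [5*((x + 1) + 7) = 25] divide by the outer 5, so div: (x + 1) + 7 = 5.
Step 2. [(x + 1) + 7 = 5] the outer +7 inverts by subtracting 7 ⇒ sub: x + 1 = -2.
Step 3. [x + 1 = -2] +1 is outermost — subtract 1 both sides. So sub: x = -3.

Answer: x ∈ {-3}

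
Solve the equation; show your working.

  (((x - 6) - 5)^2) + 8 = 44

Step 1. [(((x - 6) - 5)^2) + 8 = 44] 8 comes off first (subtract 8) ⇒ sub: ((x - 6) - 5)^2 = 36.
Step 2. [((x - 6) - 5)^2 = 36] LHS squared, RHS 36 ≥ 0: apply √ (±), so sqrt: (x - 6) - 5 = 6 or -6.
Step 3. [(x - 6) - 5 = 6 or -6] -5 is outermost — add 5 both sides ⇒ sub: x - 6 = 11 or -1.
Step 4. [x - 6 = 11 or -1] 6 comes off first (add 6). So sub: x = 17 or 5.

Answer: x ∈ {5, 17}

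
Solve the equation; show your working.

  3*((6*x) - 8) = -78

Step 1. [3*((6*x) - 8) = -78] 3 out front; divide by 3, so div: (6*x) - 8 = -26.
Step 2. [(6*x) - 8 = -26] -8 is outermost — add 8 both sides ⇒ sub: 6*x = -18.
Step 3. [6*x = -18] LHS = 6·(…); ÷6 both sides. So div: x = -3.

Answer: x ∈ {-3}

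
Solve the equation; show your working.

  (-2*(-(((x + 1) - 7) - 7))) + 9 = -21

Step 1. [(-2*(-(((x + 1) - 7) - 7))) + 9 = -21] subtract 9: x sits inside (… + 9) ⇒ sub: -2*(-(((x + 1) - 7) - 7)) = -30.
Step 2. [-2*(-(((x + 1) - 7) - 7)) = -30] -2 out front; divide by -2, so div: -(((x + 1) - 7) - 7) = 15.
Step 3. [-(((x + 1) - 7) - 7) = 15] leading − — multiply by −1 ⇒ neg: ((x + 1) - 7) - 7 = -15.
Step 4. [((x + 1) - 7) - 7 = -15] the outer -7 inverts by adding 7 ⇒ sub: (x + 1) - 7 = -8.
Step 5. [(x + 1) - 7 = -8] peel the -7: add 7 from each side, so sub: x + 1 = -1.
Step 6. [x + 1 = -1] +1 is outermost — subtract 1 both sides ⇒ sub: x = -2.

Answer: x ∈ {-2}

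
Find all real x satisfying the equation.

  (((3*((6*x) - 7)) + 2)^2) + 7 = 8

Step 1. [(((3*((6*x) - 7)) + 2)^2) + 7 = 8] 7 comes off first (subtract 7) ⇒ sub: ((3*((6*x) - 7)) + 2)^2 = 1.
Step 2. [((3*((6*x) - 7)) + 2)^2 = 1] √ both sides: 1 ≥ 0 gives two branches, so sqrt: (3*((6*x) - 7)) + 2 = 1 or -1.
Step 3. [(3*((6*x) - 7)) + 2 = 1 or -1] the outer +2 inverts by subtracting 2 ⇒ sub: 3*((6*x) - 7) = -1 or -3.
Step 4. [3*((6*x) - 7) = -1 or -3] divide by the outer 3 ⇒ div: (6*x) - 7 = -1/3 or -1.
Step 5. [(6*x) - 7 = -1/3 or -1] -7 is outermost — add 7 both sides ⇒ sub: 6*x = 20/3 or 6.
Step 6. [6*x = 20/3 or 6] leading coefficient 6: divide by 6 ⇒ div: x = 10/9 or 1.

Answer: x ∈ {1, 10/9}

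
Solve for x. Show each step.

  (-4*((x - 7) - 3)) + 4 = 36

Step 1. [(-4*((x - 7) - 3)) + 4 = 36] -4 | LHS and -4 | 36: pull -4 out ⇒ factor: ((x - 7) - 3) - 1 = -9.
Step 2. [((x - 7) - 3) - 1 = -9] 1 comes off first (add 1). So sub: (x - 7) - 3 = -8.
Step 3. [(x - 7) - 3 = -8] the outer -3 inverts by adding 3 ⇒ sub: x - 7 = -5.
Step 4. [x - 7 = -5] add 7: x sits inside (… - 7) ⇒ sub: x = 2.

Answer: x ∈ {2}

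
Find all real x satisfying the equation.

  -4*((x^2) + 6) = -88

Step 1. [-4*((x^2) + 6) = -88] -4 out front; divide by -4, so div: (x^2) + 6 = 22.
Step 2. [(x^2) + 6 = 22] +6 is outermost — subtract 6 both sides. So sub: x^2 = 16.
Step 3. [x^2 = 16] √ both sides: 16 ≥ 0 gives two branches ⇒ sqrt: x = 4 or -4.

Answer: x ∈ {-4, 4}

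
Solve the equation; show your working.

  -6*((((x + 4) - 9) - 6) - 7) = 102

Step 1. [-6*((((x + 4) - 9) - 6) - 7) = 102] -6·(inner) — divide through by -6. So div: (((x + 4) - 9) - 6) - 7 = -17.
Step 2. [(((x + 4) - 9) - 6) - 7 = -17] 7 comes off first (add 7). So sub: ((x + 4) - 9) - 6 = -10.
Step 3. [((x + 4) - 9) - 6 = -10] the outer -6 inverts by adding 6. So sub: (x + 4) - 9 = -4.
Step 4. [(x + 4) - 9 = -4] 9 comes off first (add 9), so sub: x + 4 = 5.
Step 5. [x + 4 = 5] the outer +4 inverts by subtracting 4, so sub: x = 1.

Answer: x ∈ {1}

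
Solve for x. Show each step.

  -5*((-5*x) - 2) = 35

Step 1. [-5*((-5*x) - 2) = 35] leading coefficient -5: divide by -5 ⇒ div: (-5*x) - 2 = -7.
Step 2. [(-5*x) - 2 = -7] the outer -2 inverts by adding 2. So sub: -5*x = -5.
Step 3. [-5*x = -5] -5·(inner) — divide through by -5. So div: x = 1.

Answer: x ∈ {1}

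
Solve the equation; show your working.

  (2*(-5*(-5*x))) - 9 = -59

Step 1. [(2*(-5*(-5*x))) - 9 = -59] -9 is outermost — add 9 both sides. So sub: 2*(-5*(-5*x)) = -50.
Step 2. [2*(-5*(-5*x)) = -50] 2·(inner) — divide through by 2. So div: -5*(-5*x) = -25.
Step 3. [-5*(-5*x) = -25] -5 out front; divide by -5. So div: -5*x = 5.
Step 4. [-5*x = 5] -5·(inner) — divide through by -5. So div: x = -1.

Answer: x ∈ {-1}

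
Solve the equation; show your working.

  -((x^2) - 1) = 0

Step 1. [-((x^2) - 1) = 0] leading − — multiply by −1, so neg: (x^2) - 1 = 0.
Step 2. [(x^2) - 1 = 0] 1 comes off first (add 1), so sub: x^2 = 1.
Step 3. [x^2 = 1] √ both sides: 1 ≥ 0 gives two branches. So sqrt: x = 1 or -1.

Answer: x ∈ {-1, 1}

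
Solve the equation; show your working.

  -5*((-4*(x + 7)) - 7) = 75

Step 1. [-5*((-4*(x + 7)) - 7) = 75] -5·(inner) — divide through by -5 ⇒ div: (-4*(x + 7)) - 7 = -15.
Step 2. [(-4*(x + 7)) - 7 = -15] the outer -7 inverts by adding 7, so sub: -4*(x + 7) = -8.
Step 3. [-4*(x + 7) = -8] divide by the outer -4 ⇒ div: x + 7 = 2.
Step 4. [x + 7 = 2] 7 comes off first (subtract 7). So sub: x = -5.

Answer: x ∈ {-5}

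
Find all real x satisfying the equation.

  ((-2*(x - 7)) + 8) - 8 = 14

Step 1. [((-2*(x - 7)) + 8) - 8 = 14] add 8: x sits inside (… - 8), so sub: (-2*(x - 7)) + 8 = 22.
Step 2. [(-2*(x - 7)) + 8 = 22] subtract 8: x sits inside (… + 8). So sub: -2*(x - 7) = 14.
Step 3. [-2*(x - 7) = 14] -2·(inner) — divide through by -2. So div: x - 7 = -7.
Step 4. [x - 7 = -7] add 7: x sits inside (… - 7). So sub: x = 0.

Answer: x ∈ {0}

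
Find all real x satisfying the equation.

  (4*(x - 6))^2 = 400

Step 1. [(4*(x - 6))^2 = 400] 400 ≥ 0, LHS is (·)² — take ±√. So sqrt: 4*(x - 6) = 20 or -20.
Step 2. [4*(x - 6) = 20 or -20] 4·(inner) — divide through by 4 ⇒ div: x - 6 = 5 or -5.
Step 3. [x - 6 = 5 or -5] 6 comes off first (add 6) ⇒ sub: x = 11 or 1.

Answer: x ∈ {1, 11}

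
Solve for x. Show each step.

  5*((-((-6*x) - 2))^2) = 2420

Step 1. [5*((-((-6*x) - 2))^2) = 2420] 5·(inner) — divide through by 5. So div: (-((-6*x) - 2))^2 = 484.
Step 2. [(-((-6*x) - 2))^2 = 484] LHS squared, RHS 484 ≥ 0: apply √ (±) ⇒ sqrt: -((-6*x) - 2) = 22 or -22.
Step 3. [-((-6*x) - 2) = 22 or -22] LHS negated; negate both sides, so neg: (-6*x) - 2 = -22 or 22.
Step 4. [(-6*x) - 2 = -22 or 22] peel the -2: add 2 from each side ⇒ sub: -6*x = -20 or 24.
Step 5. [-6*x = -20 or 24] -6 out front; divide by -6, so div: x = 10/3 or -4.

Answer: x ∈ {-4, 10/3}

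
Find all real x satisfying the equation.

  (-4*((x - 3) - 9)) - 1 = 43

Step 1. [(-4*((x - 3) - 9)) - 1 = 43] -1 is outermost — add 1 both sides, so sub: -4*((x - 3) - 9) = 44.
Step 2. [-4*((x - 3) - 9) = 44] -4·(inner) — divide through by -4 ⇒ div: (x - 3) - 9 = -11.
Step 3. [(x - 3) - 9 = -11] peel the -9: add 9 from each side ⇒ sub: x - 3 = -2.
Step 4. [x - 3 = -2] the outer -3 inverts by adding 3, so sub: x = 1.

Answer: x ∈ {1}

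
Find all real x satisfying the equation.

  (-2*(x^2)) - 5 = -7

Step 1. [(-2*(x^2)) - 5 = -7] add 5: x sits inside (… - 5) ⇒ sub: -2*(x^2) = -2.
Step 2. [-2*(x^2) = -2] -2 out front; divide by -2. So div: x^2 = 1.
Step 3. [x^2 = 1] √ both sides: 1 ≥ 0 gives two branches, so sqrt: x = 1 or -1.

Answer: x ∈ {-1, 1}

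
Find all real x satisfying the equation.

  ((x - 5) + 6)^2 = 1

Step 1. [((x - 5) + 6)^2 = 1] √ both sides: 1 ≥ 0 gives two branches. So sqrt: (x - 5) + 6 = 1 or -1.
Step 2. [(x - 5) + 6 = 1 or -1] 6 comes off first (subtract 6). So sub: x - 5 = -5 or -7.
Step 3. [x - 5 = -5 or -7] the outer -5 inverts by adding 5. So sub: x = 0 or -2.

Answer: x ∈ {-2, 0}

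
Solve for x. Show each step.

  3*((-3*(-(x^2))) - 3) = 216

Step 1. [3*((-3*(-(x^2))) - 3) = 216] 3 out front; divide by 3. So div: (-3*(-(x^2))) - 3 = 72.
Step 2. [(-3*(-(x^2))) - 3 = 72] 3 comes off first (add 3), so sub: -3*(-(x^2)) = 75.
Step 3. [-3*(-(x^2)) = 75] leading coefficient -3: divide by -3. So div: -(x^2) = -25.
Step 4. [-(x^2) = -25] flip signs both sides. So neg: x^2 = 25.
Step 5. [x^2 = 25] √ both sides: 25 ≥ 0 gives two branches ⇒ sqrt: x = 5 or -5.

Answer: x ∈ {-5, 5}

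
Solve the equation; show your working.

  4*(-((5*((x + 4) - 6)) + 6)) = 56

Step 1. [4*(-((5*((x + 4) - 6)) + 6)) = 56] 4·(inner) — divide through by 4 ⇒ div: -((5*((x + 4) - 6)) + 6) = 14.
Step 2. [-((5*((x + 4) - 6)) + 6) = 14] leading − — multiply by −1 ⇒ neg: (5*((x + 4) - 6)) + 6 = -14.
Step 3. [(5*((x + 4) - 6)) + 6 = -14] subtract 6: x sits inside (… + 6). So sub: 5*((x + 4) - 6) = -20.
Step 4. [5*((x + 4) - 6) = -20] divide by the outer 5, so div: (x + 4) - 6 = -4.
Step 5. [(x + 4) - 6 = -4] peel the -6: add 6 from each side, so sub: x + 4 = 2.
Step 6. [x + 4 = 2] 4 comes off first (subtract 4). So sub: x = -2.

Answer: x ∈ {-2}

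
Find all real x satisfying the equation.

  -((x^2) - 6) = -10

Step 1. [-((x^2) - 6) = -10] flip signs both sides. So neg: (x^2) - 6 = 10.
Step 2. [(x^2) - 6 = 10] 6 comes off first (add 6) ⇒ sub: x^2 = 16.
Step 3. [x^2 = 16] √ both sides: 16 ≥ 0 gives two branches, so sqrt: x = 4 or -4.

Answer: x ∈ {-4, 4}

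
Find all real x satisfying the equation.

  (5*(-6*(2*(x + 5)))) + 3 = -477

Step 1. [(5*(-6*(2*(x + 5)))) + 3 = -477] subtract 3: x sits inside (… + 3). So sub: 5*(-6*(2*(x + 5))) = -480.
Step 2. [5*(-6*(2*(x + 5))) = -480] 5·(inner) — divide through by 5, so div: -6*(2*(x + 5)) = -96.
Step 3. [-6*(2*(x + 5)) = -96] LHS = -6·(…); ÷-6 both sides. So div: 2*(x + 5) = 16.
Step 4. [2*(x + 5) = 16] divide by the outer 2, so div: x + 5 = 8.
Step 5. [x + 5 = 8] 5 comes off first (subtract 5), so sub: x = 3.

Answer: x ∈ {3}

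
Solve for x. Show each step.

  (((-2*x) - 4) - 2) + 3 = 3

Step 1. [(((-2*x) - 4) - 2) + 3 = 3] +3 is outermost — subtract 3 both sides ⇒ sub: ((-2*x) - 4) - 2 = 0.
Step 2. [((-2*x) - 4) - 2 = 0] add 2: x sits inside (… - 2). So sub: (-2*x) - 4 = 2.
Step 3. [(-2*x) - 4 = 2] -2 | LHS and -2 | 2: pull -2 out, so factor: x + 2 = -1.
Step 4. [x + 2 = -1] +2 is outermost — subtract 2 both sides ⇒ sub: x = -3.

Answer: x ∈ {-3}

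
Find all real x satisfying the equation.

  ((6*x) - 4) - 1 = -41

Step 1. [((6*x) - 4) - 1 = -41] peel the -1: add 1 from each side ⇒ sub: (6*x) - 4 = -40.
Step 2. [(6*x) - 4 = -40] 4 comes off first (add 4). So sub: 6*x = -36.
Step 3. [6*x = -36] leading coefficient 6: divide by 6. So div: x = -6.

Answer: x ∈ {-6}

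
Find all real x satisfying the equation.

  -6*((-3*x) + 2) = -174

Step 1. [-6*((-3*x) + 2) = -174] -6·(inner) — divide through by -6. So div: (-3*x) + 2 = 29.
Step 2. [(-3*x) + 2 = 29] peel the +2: subtract 2 from each side, so sub: -3*x = 27.
Step 3. [-3*x = 27] divide by the outer -3. So div: x = -9.

Answer: x ∈ {-9}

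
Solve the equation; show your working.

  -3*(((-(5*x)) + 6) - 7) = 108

Step 1. [-3*(((-(5*x)) + 6) - 7) = 108] -3 out front; divide by -3 ⇒ div: ((-(5*x)) + 6) - 7 = -36.
Step 2. [((-(5*x)) + 6) - 7 = -36] 7 comes off first (add 7), so sub: (-(5*x)) + 6 = -29.
Step 3. [(-(5*x)) + 6 = -29] subtract 6: x sits inside (… + 6) ⇒ sub: -(5*x) = -35.
Step 4. [-(5*x) = -35] flip signs both sides ⇒ neg: 5*x = 35.
Step 5. [5*x = 35] divide by the outer 5. So div: x = 7.

Answer: x ∈ {7}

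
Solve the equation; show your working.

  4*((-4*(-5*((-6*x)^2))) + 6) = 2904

Step 1. [4*((-4*(-5*((-6*x)^2))) + 6) = 2904] 4 out front; divide by 4. So div: (-4*(-5*((-6*x)^2))) + 6 = 726.
Step 2. [(-4*(-5*((-6*x)^2))) + 6 = 726] subtract 6: x sits inside (… + 6) ⇒ sub: -4*(-5*((-6*x)^2)) = 720.
Step 3. [-4*(-5*((-6*x)^2)) = 720] -4 out front; divide by -4 ⇒ div: -5*((-6*x)^2) = -180.
Step 4. [-5*((-6*x)^2) = -180] -5·(inner) — divide through by -5 ⇒ div: (-6*x)^2 = 36.
Step 5. [(-6*x)^2 = 36] LHS squared, RHS 36 ≥ 0: apply √ (±), so sqrt: -6*x = 6 or -6.
Step 6. [-6*x = 6 or -6] LHS = -6·(…); ÷-6 both sides. So div: x = -1 or 1.

Answer: x ∈ {-1, 1}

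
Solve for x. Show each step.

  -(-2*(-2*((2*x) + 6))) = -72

Step 1. [-(-2*(-2*((2*x) + 6))) = -72] flip signs both sides. So neg: -2*(-2*((2*x) + 6)) = 72.
Step 2. [-2*(-2*((2*x) + 6)) = 72] LHS = -2·(…); ÷-2 both sides, so div: -2*((2*x) + 6) = -36.
Step 3. [-2*((2*x) + 6) = -36] leading coefficient -2: divide by -2, so div: (2*x) + 6 = 18.
Step 4. [(2*x) + 6 = 18] 6 comes off first (subtract 6). So sub: 2*x = 12.
Step 5. [2*x = 12] 2 out front; divide by 2 ⇒ div: x = 6.

Answer: x ∈ {6}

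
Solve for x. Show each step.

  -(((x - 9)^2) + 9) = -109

Step 1. [-(((x - 9)^2) + 9) = -109] LHS negated; negate both sides ⇒ neg: ((x - 9)^2) + 9 = 109.
Step 2. [((x - 9)^2) + 9 = 109] peel the +9: subtract 9 from each side, so sub: (x - 9)^2 = 100.
Step 3. [(x - 9)^2 = 100] LHS squared, RHS 100 ≥ 0: apply √ (±) ⇒ sqrt: x - 9 = 10 or -10.
Step 4. [x - 9 = 10 or -10] -9 is outermost — add 9 both sides. So sub: x = 19 or -1.

Answer: x ∈ {-1, 19}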